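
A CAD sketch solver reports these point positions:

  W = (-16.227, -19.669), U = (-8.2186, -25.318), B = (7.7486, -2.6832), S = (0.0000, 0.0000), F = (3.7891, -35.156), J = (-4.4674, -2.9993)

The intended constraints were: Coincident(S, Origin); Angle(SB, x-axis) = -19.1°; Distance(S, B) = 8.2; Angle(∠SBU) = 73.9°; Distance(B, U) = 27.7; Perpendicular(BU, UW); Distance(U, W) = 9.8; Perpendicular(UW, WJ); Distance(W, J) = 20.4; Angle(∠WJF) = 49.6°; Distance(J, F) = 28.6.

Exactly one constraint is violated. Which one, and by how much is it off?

Distance(J, F) = 28.6 — off by 4.60.

S = (0.00, 0.00) ✓; SB at -19.10° ✓; |SB| = 8.200 ✓; ∠SBU = 73.90° ✓; |BU| = 27.70 ✓; ∠(BU, UW) = 90.00° ✓; |UW| = 9.800 ✓; ∠(UW, WJ) = 90.00° ✓; |WJ| = 20.40 ✓; ∠WJF = 49.60° ✓; |JF| = 33.20 ✗.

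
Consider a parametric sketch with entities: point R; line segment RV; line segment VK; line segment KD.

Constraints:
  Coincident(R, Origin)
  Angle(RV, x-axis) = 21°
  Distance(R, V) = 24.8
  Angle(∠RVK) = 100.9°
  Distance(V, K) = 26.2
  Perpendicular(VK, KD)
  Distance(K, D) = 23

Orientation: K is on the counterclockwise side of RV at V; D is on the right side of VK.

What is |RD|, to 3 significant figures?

56.5

∠RVK = 100.9°, so VK runs at 21.0° + (180° − 100.9°) = 100° from the x-axis; with |VK| = 26.2, K = V + 26.2·(cos 100°, sin 100°) = (18.6, 34.7). VK ⟂ KD; with |KD| = 23.0 on the right of VK, D = K + 23.0·(0.985, 0.175) = (41.2, 38.7). Then |RD| = |D − R| = 56.5.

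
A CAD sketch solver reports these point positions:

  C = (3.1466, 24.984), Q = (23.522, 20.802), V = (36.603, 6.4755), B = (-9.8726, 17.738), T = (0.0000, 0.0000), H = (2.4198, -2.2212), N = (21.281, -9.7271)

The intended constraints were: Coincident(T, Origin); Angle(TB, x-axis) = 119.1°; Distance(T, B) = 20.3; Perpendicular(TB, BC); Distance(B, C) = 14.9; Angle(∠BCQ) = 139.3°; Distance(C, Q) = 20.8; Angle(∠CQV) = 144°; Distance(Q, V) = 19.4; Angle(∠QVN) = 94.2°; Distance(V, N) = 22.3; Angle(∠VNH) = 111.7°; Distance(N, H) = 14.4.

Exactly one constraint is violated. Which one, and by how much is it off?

Distance(N, H) = 14.4 — off by 5.90.

T = (0.00, 0.00) ✓; TB at 119.1° ✓; |TB| = 20.30 ✓; ∠(TB, BC) = 90.00° ✓; |BC| = 14.90 ✓; ∠BCQ = 139.3° ✓; |CQ| = 20.80 ✓; ∠CQV = 144.0° ✓; |QV| = 19.40 ✓; ∠QVN = 94.20° ✓; |VN| = 22.30 ✓; ∠VNH = 111.7° ✓; |NH| = 20.30 ✗.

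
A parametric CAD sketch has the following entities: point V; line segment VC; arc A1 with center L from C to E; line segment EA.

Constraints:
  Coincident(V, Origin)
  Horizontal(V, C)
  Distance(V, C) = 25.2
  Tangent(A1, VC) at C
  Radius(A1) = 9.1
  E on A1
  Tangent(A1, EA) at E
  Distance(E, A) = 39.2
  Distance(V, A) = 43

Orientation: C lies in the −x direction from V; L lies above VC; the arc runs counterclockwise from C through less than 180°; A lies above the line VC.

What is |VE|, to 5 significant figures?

17.693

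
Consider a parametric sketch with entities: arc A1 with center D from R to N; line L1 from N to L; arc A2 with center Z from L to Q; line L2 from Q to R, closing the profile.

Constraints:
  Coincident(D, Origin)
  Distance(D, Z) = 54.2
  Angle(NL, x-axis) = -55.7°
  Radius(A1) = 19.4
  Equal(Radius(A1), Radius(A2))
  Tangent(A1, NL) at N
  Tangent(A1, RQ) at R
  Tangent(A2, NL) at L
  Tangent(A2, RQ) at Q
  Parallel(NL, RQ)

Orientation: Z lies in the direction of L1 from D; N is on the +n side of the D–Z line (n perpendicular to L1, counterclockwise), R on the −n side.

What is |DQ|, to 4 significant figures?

57.57

Tangency of A1 to both parallel lines with radius 19.4 puts N and R at D ± 19.4·n: N = (16.03, 10.93), R = (-16.03, -10.93). Equal radii place L and Q the same way about Z: L = Z + 19.4·n = (46.57, -33.84), Q = Z − 19.4·n = (14.52, -55.71). Then |DQ| = |Q − D| = 57.57.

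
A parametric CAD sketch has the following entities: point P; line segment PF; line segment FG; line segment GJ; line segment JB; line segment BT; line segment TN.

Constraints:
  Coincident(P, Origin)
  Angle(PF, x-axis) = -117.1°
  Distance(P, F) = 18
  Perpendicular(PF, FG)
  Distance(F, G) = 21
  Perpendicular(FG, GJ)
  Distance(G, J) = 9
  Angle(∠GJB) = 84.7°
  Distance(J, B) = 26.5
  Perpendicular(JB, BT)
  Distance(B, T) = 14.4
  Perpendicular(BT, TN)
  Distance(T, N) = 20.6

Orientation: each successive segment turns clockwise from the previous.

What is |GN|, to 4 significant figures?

7.434

JB ⟂ BT, so BT runs at -122.4°; with |BT| = 14.4, T = (-8.136, -24.80). The perpendicularity gives TN at right angles to BT, so TN runs at 147.6°; with |TN| = 20.6, N = (-25.53, -13.77). Then |GN| = |N − G| = 7.434.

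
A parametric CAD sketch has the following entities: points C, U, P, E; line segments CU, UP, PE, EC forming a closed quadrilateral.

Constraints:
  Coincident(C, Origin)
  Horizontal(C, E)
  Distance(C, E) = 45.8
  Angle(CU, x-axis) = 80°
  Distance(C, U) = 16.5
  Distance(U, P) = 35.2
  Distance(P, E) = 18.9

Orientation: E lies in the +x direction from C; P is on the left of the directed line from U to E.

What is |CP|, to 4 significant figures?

41.77

Checks: |UP| = 35.20 ✓; |PE| = 18.90 ✓.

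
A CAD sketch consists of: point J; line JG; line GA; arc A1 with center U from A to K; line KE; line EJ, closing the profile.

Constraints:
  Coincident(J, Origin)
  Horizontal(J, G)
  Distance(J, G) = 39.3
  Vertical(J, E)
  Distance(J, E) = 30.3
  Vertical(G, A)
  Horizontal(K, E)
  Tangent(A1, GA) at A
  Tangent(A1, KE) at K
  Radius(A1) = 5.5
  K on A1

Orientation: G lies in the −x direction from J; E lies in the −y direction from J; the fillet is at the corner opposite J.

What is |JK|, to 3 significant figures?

45.4

J is at the origin; J and G share the same y with |JG| = 39.3 and G on the −x side, so G = (-39.3, 0.00). J and E share the same x with |JE| = 30.3 and E on the −y side, so E = (0.00, -30.3). The virtual corner opposite J is at (-39.3, -30.3). Since A1 is tangent to GA there, UA ⟂ GA and since A1 is tangent to KE there, UK ⟂ KE, with radius 5.5, so the center U sits 5.5 in from both sides at U = (-33.8, -24.8). That places the tangent points at A = (-39.3, -24.8) on GA and K = (-33.8, -30.3) on KE. Then |JK| = |K − J| = 45.4.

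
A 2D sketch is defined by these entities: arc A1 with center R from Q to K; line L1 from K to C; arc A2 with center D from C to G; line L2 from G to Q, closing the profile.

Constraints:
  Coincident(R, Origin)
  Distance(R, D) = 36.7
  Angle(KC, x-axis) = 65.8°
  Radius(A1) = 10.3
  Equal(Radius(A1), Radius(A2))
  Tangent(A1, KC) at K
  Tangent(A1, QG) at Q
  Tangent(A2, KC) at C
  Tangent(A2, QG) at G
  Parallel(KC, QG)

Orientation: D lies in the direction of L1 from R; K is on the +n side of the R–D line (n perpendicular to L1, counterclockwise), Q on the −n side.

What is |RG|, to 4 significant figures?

38.12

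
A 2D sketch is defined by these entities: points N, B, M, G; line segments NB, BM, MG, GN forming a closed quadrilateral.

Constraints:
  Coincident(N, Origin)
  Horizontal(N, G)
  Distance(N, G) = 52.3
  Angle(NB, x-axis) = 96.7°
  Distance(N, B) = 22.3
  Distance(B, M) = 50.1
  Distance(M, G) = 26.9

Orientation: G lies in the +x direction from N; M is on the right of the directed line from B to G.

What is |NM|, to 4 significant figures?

34.13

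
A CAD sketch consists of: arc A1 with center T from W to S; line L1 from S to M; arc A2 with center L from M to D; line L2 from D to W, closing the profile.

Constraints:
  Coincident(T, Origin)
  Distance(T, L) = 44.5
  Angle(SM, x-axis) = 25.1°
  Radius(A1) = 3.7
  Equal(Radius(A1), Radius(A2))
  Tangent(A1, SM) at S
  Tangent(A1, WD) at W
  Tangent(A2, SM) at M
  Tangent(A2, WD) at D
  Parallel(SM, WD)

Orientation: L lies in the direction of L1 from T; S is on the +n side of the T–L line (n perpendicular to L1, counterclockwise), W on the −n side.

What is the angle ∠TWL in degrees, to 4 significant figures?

85.25°

The slot axis is L1's direction at 25.1°, so u = (cos 25.1°, sin 25.1°) = (0.9056, 0.4242) and n = (−sin 25.1°, cos 25.1°) = (-0.4242, 0.9056). T is at the origin and L lies 44.5 along u from T, so L = 44.5·u = (40.30, 18.88). Tangency of A1 to both parallel lines with radius 3.7 puts S and W at T ± 3.7·n: S = (-1.570, 3.351), W = (1.570, -3.351). Then cos ∠TWL = WT·WL / (|WT||WL|), giving 85.25°.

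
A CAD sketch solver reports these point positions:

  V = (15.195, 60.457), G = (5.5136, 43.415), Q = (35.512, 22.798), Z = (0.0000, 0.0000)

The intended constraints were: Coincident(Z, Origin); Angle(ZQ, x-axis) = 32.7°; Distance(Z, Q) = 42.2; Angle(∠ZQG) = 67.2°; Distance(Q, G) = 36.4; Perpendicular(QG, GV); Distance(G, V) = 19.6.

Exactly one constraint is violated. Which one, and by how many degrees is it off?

Perpendicular(QG, GV) — off by 4.90°.

Z = (0.00, 0.00) ✓; ZQ at 32.70° ✓; |ZQ| = 42.20 ✓; ∠ZQG = 67.20° ✓; |QG| = 36.40 ✓; ∠(QG, GV) = 85.10° ✗; |GV| = 19.60 ✓.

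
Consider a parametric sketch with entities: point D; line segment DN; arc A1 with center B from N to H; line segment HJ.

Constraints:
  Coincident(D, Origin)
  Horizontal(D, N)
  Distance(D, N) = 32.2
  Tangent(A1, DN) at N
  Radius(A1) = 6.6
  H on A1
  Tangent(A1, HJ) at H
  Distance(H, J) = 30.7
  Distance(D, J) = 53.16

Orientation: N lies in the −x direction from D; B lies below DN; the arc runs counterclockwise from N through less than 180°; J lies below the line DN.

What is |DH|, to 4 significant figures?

39.39

D is at the origin; D and N share the same y with |DN| = 32.2 and N on the −x side, so N = (-32.20, 0.000). The tangent condition forces BN to be normal to DN, so B = N + (0, -6.6) = (-32.20, -6.600). Since BH ⟂ HJ (tangency), |BJ| = √(6.6² + 30.7²) = 31.40 regardless of where H sits on A1. So J lies on both circle(D, 53.16) and circle(B, 31.40); the below-DN intersection is J = (-37.66, -37.52). H is the foot of the tangent from J: H = (-38.80, -6.845).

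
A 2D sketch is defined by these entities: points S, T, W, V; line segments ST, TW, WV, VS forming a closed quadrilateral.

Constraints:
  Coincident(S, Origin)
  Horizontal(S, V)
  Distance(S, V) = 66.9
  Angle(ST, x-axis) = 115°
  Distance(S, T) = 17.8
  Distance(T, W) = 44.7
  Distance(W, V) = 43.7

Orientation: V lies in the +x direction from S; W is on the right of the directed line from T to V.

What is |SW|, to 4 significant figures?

29.09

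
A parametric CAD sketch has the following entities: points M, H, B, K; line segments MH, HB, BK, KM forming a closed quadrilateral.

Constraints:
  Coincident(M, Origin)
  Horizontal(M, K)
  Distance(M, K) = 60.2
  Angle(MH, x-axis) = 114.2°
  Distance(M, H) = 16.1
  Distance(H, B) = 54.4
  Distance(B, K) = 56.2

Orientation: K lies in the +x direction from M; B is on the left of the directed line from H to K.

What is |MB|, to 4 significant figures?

60.93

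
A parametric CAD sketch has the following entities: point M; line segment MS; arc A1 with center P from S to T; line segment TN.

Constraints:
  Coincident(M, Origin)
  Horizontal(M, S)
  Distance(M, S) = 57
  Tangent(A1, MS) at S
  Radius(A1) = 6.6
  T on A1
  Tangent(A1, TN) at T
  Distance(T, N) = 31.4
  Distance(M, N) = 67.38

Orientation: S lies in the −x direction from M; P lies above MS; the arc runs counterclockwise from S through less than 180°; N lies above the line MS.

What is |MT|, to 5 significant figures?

51.043

M is at the origin; MS is horizontal with |MS| = 57.0 and S on the −x side, so S = (-57.000, 0.0000). The tangent condition forces PS to be normal to MS, so P = S + (0, 6.6) = (-57.000, 6.6000). Since PT ⟂ TN (tangency), |PN| = √(6.6² + 31.4²) = 32.086 regardless of where T sits on A1. So N lies on both circle(M, 67.38) and circle(P, 32.086); the above-MS intersection is N = (-55.203, 38.636). T is the foot of the tangent from N: T = (-50.475, 7.5937).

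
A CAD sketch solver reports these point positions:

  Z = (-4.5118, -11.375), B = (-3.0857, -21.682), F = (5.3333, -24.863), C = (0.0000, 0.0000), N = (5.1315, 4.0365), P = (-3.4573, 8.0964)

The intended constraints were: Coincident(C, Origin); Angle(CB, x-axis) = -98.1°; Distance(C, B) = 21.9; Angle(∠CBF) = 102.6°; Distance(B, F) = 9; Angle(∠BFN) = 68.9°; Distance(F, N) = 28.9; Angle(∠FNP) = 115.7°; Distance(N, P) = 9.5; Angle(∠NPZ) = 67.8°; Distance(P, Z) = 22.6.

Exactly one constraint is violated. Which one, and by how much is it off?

Distance(P, Z) = 22.6 — off by 3.10.

C = (0.00, 0.00) ✓; CB at -98.10° ✓; |CB| = 21.90 ✓; ∠CBF = 102.6° ✓; |BF| = 9.000 ✓; ∠BFN = 68.90° ✓; |FN| = 28.90 ✓; ∠FNP = 115.7° ✓; |NP| = 9.500 ✓; ∠NPZ = 67.80° ✓; |PZ| = 19.50 ✗.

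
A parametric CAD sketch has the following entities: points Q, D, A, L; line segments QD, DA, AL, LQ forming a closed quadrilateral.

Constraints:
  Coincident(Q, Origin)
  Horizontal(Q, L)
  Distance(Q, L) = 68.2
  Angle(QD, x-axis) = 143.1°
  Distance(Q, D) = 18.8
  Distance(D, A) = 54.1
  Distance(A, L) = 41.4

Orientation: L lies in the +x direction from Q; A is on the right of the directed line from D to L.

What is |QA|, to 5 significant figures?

35.395

Checks: QD at 143.1° ✓; |DA| = 54.10 ✓; |AL| = 41.40 ✓.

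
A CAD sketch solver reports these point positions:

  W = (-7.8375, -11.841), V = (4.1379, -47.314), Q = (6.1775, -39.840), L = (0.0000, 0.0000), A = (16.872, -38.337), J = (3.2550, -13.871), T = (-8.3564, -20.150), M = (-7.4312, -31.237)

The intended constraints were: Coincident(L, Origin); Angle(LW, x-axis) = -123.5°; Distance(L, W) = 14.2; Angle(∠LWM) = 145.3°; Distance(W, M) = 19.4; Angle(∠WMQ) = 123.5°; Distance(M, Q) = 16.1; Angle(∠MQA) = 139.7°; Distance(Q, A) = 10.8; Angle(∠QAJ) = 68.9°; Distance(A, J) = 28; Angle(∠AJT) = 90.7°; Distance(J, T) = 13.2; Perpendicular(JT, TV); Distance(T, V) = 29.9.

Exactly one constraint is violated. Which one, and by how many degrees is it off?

Perpendicular(JT, TV) — off by 3.70°.

L = (0.00, 0.00) ✓; LW at -123.5° ✓; |LW| = 14.20 ✓; ∠LWM = 145.3° ✓; |WM| = 19.40 ✓; ∠WMQ = 123.5° ✓; |MQ| = 16.10 ✓; ∠MQA = 139.7° ✓; |QA| = 10.80 ✓; ∠QAJ = 68.90° ✓; |AJ| = 28.00 ✓; ∠AJT = 90.70° ✓; |JT| = 13.20 ✓; ∠(JT, TV) = 86.30° ✗; |TV| = 29.90 ✓.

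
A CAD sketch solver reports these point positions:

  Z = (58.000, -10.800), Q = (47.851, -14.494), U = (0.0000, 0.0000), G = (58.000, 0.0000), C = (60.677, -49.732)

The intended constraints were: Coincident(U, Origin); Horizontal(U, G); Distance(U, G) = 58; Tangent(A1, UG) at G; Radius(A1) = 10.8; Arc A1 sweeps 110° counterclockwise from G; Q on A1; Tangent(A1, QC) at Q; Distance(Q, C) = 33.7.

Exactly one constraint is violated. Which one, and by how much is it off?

Distance(Q, C) = 33.7 — off by 3.80.

U = (0.00, 0.00) ✓; U.y = 0.00, G.y = 0.00 ✓; |UG| = 58.00 ✓; ∠(ZG, GU) = 90.00° ✓; |ZG| = 10.80 ✓; bearing(Z→Q) − bearing(Z→G) = 110.0° ✓; |ZQ| = 10.80 ✓; ∠(ZQ, QC) = 90.00° ✓; |QC| = 37.50 ✗.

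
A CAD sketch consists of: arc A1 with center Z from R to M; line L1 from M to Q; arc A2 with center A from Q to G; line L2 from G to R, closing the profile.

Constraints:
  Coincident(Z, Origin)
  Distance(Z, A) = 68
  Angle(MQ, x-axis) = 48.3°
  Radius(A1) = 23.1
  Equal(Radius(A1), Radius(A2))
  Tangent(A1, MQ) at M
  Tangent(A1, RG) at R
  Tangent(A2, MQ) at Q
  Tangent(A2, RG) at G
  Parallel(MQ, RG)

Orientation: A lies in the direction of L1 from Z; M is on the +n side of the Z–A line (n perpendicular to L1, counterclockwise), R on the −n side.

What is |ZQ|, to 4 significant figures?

71.82

The slot axis is L1's direction at 48.3°, so u = (cos 48.3°, sin 48.3°) = (0.6652, 0.7466) and n = (−sin 48.3°, cos 48.3°) = (-0.7466, 0.6652). Z is at the origin and A lies 68.0 along u from Z, so A = 68.0·u = (45.24, 50.77). Tangency of A1 to both parallel lines with radius 23.1 puts M and R at Z ± 23.1·n: M = (-17.25, 15.37), R = (17.25, -15.37). Equal radii place Q and G the same way about A: Q = A + 23.1·n = (27.99, 66.14), G = A − 23.1·n = (62.48, 35.40). Then |ZQ| = |Q − Z| = 71.82.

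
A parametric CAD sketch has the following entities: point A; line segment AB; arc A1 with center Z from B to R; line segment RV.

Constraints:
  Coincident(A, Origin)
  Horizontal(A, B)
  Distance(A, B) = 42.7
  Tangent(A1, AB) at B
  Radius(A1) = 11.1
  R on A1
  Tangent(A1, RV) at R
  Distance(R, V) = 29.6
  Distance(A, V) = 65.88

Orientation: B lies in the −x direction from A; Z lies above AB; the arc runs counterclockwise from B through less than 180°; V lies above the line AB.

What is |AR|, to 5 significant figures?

38.044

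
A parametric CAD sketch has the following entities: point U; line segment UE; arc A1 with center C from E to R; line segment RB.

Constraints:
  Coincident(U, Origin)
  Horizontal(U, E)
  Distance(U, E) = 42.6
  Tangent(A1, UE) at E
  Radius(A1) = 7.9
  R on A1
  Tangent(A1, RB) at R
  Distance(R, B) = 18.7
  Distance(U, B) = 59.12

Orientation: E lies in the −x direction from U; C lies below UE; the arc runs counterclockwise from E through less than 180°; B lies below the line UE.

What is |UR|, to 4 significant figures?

50.81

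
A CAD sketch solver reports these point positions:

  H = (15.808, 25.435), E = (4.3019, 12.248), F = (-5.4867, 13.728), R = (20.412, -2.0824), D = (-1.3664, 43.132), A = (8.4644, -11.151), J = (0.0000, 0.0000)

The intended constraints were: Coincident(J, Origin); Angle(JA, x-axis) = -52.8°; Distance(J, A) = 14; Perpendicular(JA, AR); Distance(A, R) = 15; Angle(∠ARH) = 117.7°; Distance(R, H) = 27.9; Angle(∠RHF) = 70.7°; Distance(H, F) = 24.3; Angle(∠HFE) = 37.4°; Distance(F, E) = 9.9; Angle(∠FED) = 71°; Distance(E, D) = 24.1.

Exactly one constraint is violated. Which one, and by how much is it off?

Distance(E, D) = 24.1 — off by 7.30.

J = (0.00, 0.00) ✓; JA at -52.80° ✓; |JA| = 14.00 ✓; ∠(JA, AR) = 90.00° ✓; |AR| = 15.00 ✓; ∠ARH = 117.7° ✓; |RH| = 27.90 ✓; ∠RHF = 70.70° ✓; |HF| = 24.30 ✓; ∠HFE = 37.40° ✓; |FE| = 9.900 ✓; ∠FED = 71.00° ✓; |ED| = 31.40 ✗.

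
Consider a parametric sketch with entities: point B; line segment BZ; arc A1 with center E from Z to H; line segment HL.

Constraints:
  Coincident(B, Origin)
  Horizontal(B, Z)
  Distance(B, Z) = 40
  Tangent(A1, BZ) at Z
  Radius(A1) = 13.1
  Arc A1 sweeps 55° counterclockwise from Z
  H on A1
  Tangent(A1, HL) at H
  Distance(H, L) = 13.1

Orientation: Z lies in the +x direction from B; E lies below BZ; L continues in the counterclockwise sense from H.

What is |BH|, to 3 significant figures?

29.8

B is at the origin; BZ is horizontal with |BZ| = 40.0 and Z on the +x side, so Z = (40.0, 0.00). A1 meets BZ tangentially, so EZ is at right angles to BZ, so E = Z + (0, -13.1) = (40.0, -13.1). On A1, Z sits at bearing 90° from E; a 55° counterclockwise sweep puts H at bearing 145°, so H = E + 13.1·(cos 145°, sin 145°) = (29.3, -5.59). Then |BH| = |H − B| = 29.8.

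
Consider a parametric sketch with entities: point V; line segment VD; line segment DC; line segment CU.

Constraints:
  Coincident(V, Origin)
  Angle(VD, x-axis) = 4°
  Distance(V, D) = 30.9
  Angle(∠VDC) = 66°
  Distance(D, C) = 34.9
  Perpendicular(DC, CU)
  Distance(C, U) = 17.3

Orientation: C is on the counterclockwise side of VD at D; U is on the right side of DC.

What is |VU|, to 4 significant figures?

50.71

V is at the origin; VD runs at 4.0° with length 30.9, so D = 30.9·(cos 4.0°, sin 4.0°) = (30.82, 2.155). ∠VDC = 66.0°, so DC runs at 4.0° + (180° − 66.0°) = 118.0° from the x-axis; with |DC| = 34.9, C = D + 34.9·(cos 118.0°, sin 118.0°) = (14.44, 32.97). DC ⟂ CU; with |CU| = 17.3 on the right of DC, U = C + 17.3·(0.8829, 0.4695) = (29.72, 41.09). Then |VU| = |U − V| = 50.71.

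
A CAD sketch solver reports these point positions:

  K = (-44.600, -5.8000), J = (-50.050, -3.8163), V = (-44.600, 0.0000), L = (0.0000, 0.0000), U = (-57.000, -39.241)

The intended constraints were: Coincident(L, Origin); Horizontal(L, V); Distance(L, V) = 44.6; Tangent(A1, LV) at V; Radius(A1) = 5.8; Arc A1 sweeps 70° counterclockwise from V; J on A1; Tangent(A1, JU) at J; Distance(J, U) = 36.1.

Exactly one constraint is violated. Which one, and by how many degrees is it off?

Tangent(A1, JU) at J — off by 8.90°.

L = (0.00, 0.00) ✓; L.y = 0.00, V.y = 0.00 ✓; |LV| = 44.60 ✓; ∠(KV, VL) = 90.00° ✓; |KV| = 5.800 ✓; bearing(K→J) − bearing(K→V) = 70.00° ✓; |KJ| = 5.800 ✓; ∠(KJ, JU) = 81.10° ✗; |JU| = 36.10 ✓.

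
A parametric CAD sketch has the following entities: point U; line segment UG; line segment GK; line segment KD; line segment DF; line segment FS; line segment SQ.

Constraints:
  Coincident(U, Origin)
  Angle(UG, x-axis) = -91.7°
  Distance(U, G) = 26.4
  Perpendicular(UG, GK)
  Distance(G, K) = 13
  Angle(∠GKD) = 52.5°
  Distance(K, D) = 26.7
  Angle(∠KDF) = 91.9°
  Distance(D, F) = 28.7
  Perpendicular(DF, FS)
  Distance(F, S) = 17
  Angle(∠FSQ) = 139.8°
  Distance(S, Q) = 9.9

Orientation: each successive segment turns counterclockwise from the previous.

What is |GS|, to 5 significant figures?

19.132

U is at the origin; UG runs at -91.7° with length 26.4, so G = (-0.78319, -26.388). The perpendicularity gives GK at right angles to UG, so GK runs at -1.7000°; with |GK| = 13.0, K = (12.211, -26.774). ∠GKD = 52.5° gives KD at 125.80° from the x-axis; with |KD| = 26.7, D = (-3.4073, -5.1186). ∠KDF = 91.9° gives DF at -146.10° from the x-axis; with |DF| = 28.7, F = (-27.229, -21.126). DF is perpendicular to FS, so FS runs at -56.100°; with |FS| = 17.0, S = (-17.747, -35.236). Then |GS| = |S − G| = 19.132.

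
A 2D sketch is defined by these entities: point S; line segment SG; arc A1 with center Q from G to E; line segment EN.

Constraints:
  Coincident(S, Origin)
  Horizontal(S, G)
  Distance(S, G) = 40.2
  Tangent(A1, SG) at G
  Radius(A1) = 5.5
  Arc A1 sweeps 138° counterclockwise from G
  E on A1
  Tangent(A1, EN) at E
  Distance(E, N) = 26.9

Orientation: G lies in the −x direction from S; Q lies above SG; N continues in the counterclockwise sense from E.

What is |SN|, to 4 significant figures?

62.88

S is at the origin; S and G share the same y with |SG| = 40.2 and G on the −x side, so G = (-40.20, 0.000). Tangency of A1 to SG means the radius QG is perpendicular to SG, so Q = G + (0, 5.5) = (-40.20, 5.500). On A1, G sits at bearing -90° from Q; a 138° counterclockwise sweep puts E at bearing 48°, so E = Q + 5.5·(cos 48°, sin 48°) = (-36.52, 9.587). The tangent condition forces QE to be normal to EN, so EN runs along (−sin 48°, cos 48°); with |EN| = 26.9, N = (-56.51, 27.59). Then |SN| = |N − S| = 62.88.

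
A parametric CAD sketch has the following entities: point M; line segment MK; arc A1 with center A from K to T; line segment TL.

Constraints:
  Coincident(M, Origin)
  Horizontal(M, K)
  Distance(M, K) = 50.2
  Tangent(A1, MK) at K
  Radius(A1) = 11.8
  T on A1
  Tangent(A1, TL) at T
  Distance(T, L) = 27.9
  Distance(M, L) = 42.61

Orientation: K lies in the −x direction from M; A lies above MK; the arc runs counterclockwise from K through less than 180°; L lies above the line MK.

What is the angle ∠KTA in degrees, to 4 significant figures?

57.31°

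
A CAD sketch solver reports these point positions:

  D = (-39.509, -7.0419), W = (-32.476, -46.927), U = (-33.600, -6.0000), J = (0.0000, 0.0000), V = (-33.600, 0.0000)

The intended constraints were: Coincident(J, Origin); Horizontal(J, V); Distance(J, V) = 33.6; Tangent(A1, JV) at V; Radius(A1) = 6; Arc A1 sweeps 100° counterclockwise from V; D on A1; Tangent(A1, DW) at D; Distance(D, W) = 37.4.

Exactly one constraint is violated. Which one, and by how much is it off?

Distance(D, W) = 37.4 — off by 3.10.

J = (0.00, 0.00) ✓; J.y = 0.00, V.y = 0.00 ✓; |JV| = 33.60 ✓; ∠(UV, VJ) = 90.00° ✓; |UV| = 6.000 ✓; bearing(U→D) − bearing(U→V) = 100.0° ✓; |UD| = 6.000 ✓; ∠(UD, DW) = 90.00° ✓; |DW| = 40.50 ✗.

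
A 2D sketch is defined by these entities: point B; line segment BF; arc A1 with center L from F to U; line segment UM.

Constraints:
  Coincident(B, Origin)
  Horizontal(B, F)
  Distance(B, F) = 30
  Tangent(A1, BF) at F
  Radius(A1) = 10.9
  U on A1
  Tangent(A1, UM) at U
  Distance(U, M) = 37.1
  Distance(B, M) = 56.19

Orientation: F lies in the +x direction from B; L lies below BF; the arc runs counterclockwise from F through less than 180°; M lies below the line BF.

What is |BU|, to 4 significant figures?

23.33

B is at the origin; BF is horizontal with |BF| = 30.0 and F on the +x side, so F = (30.00, 0.000). Tangency of A1 to BF means the radius LF is perpendicular to BF, so L = F + (0, -10.9) = (30.00, -10.90). Since LU ⟂ UM (tangency), |LM| = √(10.9² + 37.1²) = 38.67 regardless of where U sits on A1. So M lies on both circle(B, 56.19) and circle(L, 38.67); the below-BF intersection is M = (26.72, -49.43). U is the foot of the tangent from M: U = (19.32, -13.08).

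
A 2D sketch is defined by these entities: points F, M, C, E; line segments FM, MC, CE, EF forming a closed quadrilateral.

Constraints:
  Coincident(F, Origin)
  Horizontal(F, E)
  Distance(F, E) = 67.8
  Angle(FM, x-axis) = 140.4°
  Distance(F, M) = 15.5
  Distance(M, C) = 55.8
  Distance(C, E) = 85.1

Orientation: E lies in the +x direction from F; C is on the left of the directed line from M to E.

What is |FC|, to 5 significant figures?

62.239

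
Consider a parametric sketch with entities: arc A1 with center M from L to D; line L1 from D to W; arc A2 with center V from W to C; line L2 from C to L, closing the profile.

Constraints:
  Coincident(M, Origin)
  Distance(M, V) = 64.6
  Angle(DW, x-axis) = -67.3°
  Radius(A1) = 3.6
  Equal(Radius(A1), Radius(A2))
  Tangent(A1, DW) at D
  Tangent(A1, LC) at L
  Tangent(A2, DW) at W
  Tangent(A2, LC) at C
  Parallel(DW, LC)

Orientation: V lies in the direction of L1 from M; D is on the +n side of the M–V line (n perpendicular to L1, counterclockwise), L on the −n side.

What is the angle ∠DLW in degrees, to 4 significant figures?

83.64°

The slot axis is L1's direction at -67.3°, so u = (cos -67.3°, sin -67.3°) = (0.3859, -0.9225) and n = (−sin -67.3°, cos -67.3°) = (0.9225, 0.3859). M is at the origin and V lies 64.6 along u from M, so V = 64.6·u = (24.93, -59.60). Tangency of A1 to both parallel lines with radius 3.6 puts D and L at M ± 3.6·n: D = (3.321, 1.389), L = (-3.321, -1.389). Equal radii place W and C the same way about V: W = V + 3.6·n = (28.25, -58.21), C = V − 3.6·n = (21.61, -60.99). Then cos ∠DLW = LD·LW / (|LD||LW|), giving 83.64°.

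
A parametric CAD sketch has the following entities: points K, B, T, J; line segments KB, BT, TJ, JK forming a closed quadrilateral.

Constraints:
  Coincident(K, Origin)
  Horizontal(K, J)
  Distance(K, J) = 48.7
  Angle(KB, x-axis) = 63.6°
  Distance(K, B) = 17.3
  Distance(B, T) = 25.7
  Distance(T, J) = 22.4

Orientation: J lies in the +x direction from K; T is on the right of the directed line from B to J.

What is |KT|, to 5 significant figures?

26.486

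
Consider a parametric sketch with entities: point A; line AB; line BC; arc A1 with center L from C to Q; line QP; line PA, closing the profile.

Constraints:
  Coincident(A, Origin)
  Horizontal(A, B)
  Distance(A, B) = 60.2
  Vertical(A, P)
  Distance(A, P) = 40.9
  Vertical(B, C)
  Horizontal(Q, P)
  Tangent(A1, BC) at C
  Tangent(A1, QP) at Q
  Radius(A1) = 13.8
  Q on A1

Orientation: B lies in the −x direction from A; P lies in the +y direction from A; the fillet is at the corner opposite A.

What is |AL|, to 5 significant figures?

53.734

A is at the origin; AB is horizontal with |AB| = 60.2 and B on the −x side, so B = (-60.200, 0.0000). AP is vertical with |AP| = 40.9 and P on the +y side, so P = (0.0000, 40.900). The virtual corner opposite A is at (-60.200, 40.900). Since A1 is tangent to BC there, LC ⟂ BC and tangency of A1 to QP means the radius LQ is perpendicular to QP, with radius 13.8, so the center L sits 13.8 in from both sides at L = (-46.400, 27.100). Then |AL| = |L − A| = 53.734.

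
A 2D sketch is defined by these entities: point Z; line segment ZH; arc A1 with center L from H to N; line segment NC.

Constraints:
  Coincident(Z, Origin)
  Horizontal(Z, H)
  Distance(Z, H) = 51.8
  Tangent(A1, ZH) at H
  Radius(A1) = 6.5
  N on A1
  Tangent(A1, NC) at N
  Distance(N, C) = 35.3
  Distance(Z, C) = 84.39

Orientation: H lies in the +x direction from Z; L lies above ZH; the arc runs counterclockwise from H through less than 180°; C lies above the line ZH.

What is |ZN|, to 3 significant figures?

56.9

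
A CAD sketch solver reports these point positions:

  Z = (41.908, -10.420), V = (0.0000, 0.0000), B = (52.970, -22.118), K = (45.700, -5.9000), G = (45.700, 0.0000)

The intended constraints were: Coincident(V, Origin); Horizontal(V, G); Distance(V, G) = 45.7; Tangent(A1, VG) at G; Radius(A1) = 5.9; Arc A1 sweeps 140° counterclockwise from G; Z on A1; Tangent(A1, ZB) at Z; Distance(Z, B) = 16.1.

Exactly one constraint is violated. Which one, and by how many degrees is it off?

Tangent(A1, ZB) at Z — off by 6.61°.

V = (0.00, 0.00) ✓; V.y = 0.00, G.y = 0.00 ✓; |VG| = 45.70 ✓; ∠(KG, GV) = 90.00° ✓; |KG| = 5.900 ✓; bearing(K→Z) − bearing(K→G) = 140.0° ✓; |KZ| = 5.900 ✓; ∠(KZ, ZB) = 96.61° ✗; |ZB| = 16.10 ✓.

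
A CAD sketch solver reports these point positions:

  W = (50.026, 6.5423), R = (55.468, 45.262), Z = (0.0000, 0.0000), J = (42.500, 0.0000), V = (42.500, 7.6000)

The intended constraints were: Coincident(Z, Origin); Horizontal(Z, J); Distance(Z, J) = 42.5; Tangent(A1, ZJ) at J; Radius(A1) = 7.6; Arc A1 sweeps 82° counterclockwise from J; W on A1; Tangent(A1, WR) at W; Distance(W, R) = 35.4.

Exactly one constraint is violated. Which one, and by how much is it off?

Distance(W, R) = 35.4 — off by 3.70.

Z = (0.00, 0.00) ✓; Z.y = 0.00, J.y = 0.00 ✓; |ZJ| = 42.50 ✓; ∠(VJ, JZ) = 90.00° ✓; |VJ| = 7.600 ✓; bearing(V→W) − bearing(V→J) = 82.00° ✓; |VW| = 7.600 ✓; ∠(VW, WR) = 90.00° ✓; |WR| = 39.10 ✗.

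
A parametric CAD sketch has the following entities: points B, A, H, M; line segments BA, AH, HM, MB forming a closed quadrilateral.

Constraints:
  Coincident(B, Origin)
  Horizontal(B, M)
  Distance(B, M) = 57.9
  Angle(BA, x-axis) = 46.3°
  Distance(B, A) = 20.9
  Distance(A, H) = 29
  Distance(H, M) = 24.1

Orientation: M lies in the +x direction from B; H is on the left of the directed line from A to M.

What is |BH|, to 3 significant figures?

47.2

Checks: B.y = 0.00, M.y = 0.00 ✓; |AH| = 29.00 ✓; |HM| = 24.10 ✓.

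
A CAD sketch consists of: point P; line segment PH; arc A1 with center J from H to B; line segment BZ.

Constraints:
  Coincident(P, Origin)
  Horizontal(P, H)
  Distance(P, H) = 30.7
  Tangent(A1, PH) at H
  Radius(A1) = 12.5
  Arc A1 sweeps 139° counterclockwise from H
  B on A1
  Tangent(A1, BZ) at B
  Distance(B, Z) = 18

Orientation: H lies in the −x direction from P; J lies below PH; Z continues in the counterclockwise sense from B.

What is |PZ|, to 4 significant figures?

42.18

P is at the origin; PH is horizontal with |PH| = 30.7 and H on the −x side, so H = (-30.70, 0.000). A1 meets PH tangentially, so JH is at right angles to PH, so J = H + (0, -12.5) = (-30.70, -12.50). On A1, H sits at bearing 90° from J; a 139° counterclockwise sweep puts B at bearing 229°, so B = J + 12.5·(cos 229°, sin 229°) = (-38.90, -21.93). Since A1 is tangent to BZ there, JB ⟂ BZ, so BZ runs along (−sin 229°, cos 229°); with |BZ| = 18.0, Z = (-25.32, -33.74). Then |PZ| = |Z − P| = 42.18.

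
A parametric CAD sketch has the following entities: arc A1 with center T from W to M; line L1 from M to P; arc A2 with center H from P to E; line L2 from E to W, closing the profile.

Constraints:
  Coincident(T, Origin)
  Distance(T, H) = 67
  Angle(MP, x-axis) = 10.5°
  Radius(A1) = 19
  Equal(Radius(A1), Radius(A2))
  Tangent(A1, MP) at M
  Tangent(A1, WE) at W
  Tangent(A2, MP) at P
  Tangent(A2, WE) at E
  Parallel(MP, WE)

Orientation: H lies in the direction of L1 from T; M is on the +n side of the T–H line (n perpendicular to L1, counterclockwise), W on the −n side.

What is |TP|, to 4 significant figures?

69.64

Tangency of A1 to both parallel lines with radius 19.0 puts M and W at T ± 19.0·n: M = (-3.462, 18.68), W = (3.462, -18.68). Equal radii place P and E the same way about H: P = H + 19.0·n = (62.42, 30.89), E = H − 19.0·n = (69.34, -6.472). Then |TP| = |P − T| = 69.64.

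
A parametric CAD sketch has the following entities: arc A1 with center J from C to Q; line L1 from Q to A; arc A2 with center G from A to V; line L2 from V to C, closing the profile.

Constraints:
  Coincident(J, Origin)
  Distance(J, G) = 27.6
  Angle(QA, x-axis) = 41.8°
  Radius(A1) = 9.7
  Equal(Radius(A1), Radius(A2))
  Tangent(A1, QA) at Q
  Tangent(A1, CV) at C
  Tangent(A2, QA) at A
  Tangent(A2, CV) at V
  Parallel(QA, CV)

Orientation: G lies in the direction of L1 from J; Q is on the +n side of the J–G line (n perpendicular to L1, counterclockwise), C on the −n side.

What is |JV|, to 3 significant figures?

29.3

Tangency of A1 to both parallel lines with radius 9.7 puts Q and C at J ± 9.7·n: Q = (-6.47, 7.23), C = (6.47, -7.23). Equal radii place A and V the same way about G: A = G + 9.7·n = (14.1, 25.6), V = G − 9.7·n = (27.0, 11.2). Then |JV| = |V − J| = 29.3.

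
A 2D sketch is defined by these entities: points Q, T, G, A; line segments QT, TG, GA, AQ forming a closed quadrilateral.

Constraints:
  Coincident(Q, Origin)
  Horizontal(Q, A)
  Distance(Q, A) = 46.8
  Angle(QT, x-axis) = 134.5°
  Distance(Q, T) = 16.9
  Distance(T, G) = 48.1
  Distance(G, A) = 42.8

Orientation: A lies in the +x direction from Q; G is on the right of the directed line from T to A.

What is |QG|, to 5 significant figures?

31.693

Checks: |TG| = 48.10 ✓; |GA| = 42.80 ✓.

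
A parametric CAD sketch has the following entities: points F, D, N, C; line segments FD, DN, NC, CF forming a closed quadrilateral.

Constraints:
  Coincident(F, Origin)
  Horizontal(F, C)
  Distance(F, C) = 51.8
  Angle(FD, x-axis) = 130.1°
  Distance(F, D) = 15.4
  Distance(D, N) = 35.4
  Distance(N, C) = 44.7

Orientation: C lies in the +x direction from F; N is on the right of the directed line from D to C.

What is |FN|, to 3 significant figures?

20.1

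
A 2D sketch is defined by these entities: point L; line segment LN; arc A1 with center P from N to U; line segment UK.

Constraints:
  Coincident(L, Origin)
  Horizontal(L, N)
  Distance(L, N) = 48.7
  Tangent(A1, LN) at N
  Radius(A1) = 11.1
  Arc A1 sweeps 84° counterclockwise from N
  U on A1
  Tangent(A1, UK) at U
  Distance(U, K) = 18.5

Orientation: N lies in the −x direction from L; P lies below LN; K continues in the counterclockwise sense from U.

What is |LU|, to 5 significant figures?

60.560

L is at the origin; LN is horizontal with |LN| = 48.7 and N on the −x side, so N = (-48.700, 0.0000). Since A1 is tangent to LN there, PN ⟂ LN, so P = N + (0, -11.1) = (-48.700, -11.100). On A1, N sits at bearing 90° from P; an 84° counterclockwise sweep puts U at bearing 174°, so U = P + 11.1·(cos 174°, sin 174°) = (-59.739, -9.9397). Then |LU| = |U − L| = 60.560.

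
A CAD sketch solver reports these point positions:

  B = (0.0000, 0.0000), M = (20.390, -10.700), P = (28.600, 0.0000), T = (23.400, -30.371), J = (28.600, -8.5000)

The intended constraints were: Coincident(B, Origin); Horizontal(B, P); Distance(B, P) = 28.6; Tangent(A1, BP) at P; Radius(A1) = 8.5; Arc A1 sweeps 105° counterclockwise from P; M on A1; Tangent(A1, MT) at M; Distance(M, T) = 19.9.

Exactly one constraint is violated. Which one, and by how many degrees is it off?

Tangent(A1, MT) at M — off by 6.30°.

B = (0.00, 0.00) ✓; B.y = 0.00, P.y = 0.00 ✓; |BP| = 28.60 ✓; ∠(JP, PB) = 90.00° ✓; |JP| = 8.500 ✓; bearing(J→M) − bearing(J→P) = 105.0° ✓; |JM| = 8.500 ✓; ∠(JM, MT) = 96.30° ✗; |MT| = 19.90 ✓.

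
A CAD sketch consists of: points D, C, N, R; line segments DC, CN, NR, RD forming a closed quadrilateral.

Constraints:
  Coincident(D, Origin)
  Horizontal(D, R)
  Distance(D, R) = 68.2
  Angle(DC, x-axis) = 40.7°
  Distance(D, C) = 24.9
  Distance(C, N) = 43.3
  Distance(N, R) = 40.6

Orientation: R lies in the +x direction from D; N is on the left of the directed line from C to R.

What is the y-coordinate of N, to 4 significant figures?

38.69

D is at the origin; DR is horizontal with |DR| = 68.2 and R in +x, so R = (68.2, 0). DC runs at 40.7° with |DC| = 24.9, so C = (18.88, 16.24). N is determined by |CN| = 43.3 and |NR| = 40.6 together: it lies at the intersection of circle(C, 43.3) and circle(R, 40.6). With |CR| = 51.93, the foot of the radical line on CR is 28.14 from C and the perpendicular offset is √(43.3² − 28.14²) = 32.91. Taking the left-of-CR solution: N = (55.90, 38.69).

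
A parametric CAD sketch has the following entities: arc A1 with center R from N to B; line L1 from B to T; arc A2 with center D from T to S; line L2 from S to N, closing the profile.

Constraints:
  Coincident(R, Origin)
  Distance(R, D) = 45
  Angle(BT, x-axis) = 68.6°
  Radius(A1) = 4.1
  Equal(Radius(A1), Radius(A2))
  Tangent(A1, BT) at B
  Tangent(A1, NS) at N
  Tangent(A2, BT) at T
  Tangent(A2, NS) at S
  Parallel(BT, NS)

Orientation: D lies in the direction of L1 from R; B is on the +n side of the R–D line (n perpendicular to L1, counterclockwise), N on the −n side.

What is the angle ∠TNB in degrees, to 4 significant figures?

79.67°

Tangency of A1 to both parallel lines with radius 4.1 puts B and N at R ± 4.1·n: B = (-3.817, 1.496), N = (3.817, -1.496). Equal radii place T and S the same way about D: T = D + 4.1·n = (12.60, 43.39), S = D − 4.1·n = (20.24, 40.40). Then cos ∠TNB = NT·NB / (|NT||NB|), giving 79.67°.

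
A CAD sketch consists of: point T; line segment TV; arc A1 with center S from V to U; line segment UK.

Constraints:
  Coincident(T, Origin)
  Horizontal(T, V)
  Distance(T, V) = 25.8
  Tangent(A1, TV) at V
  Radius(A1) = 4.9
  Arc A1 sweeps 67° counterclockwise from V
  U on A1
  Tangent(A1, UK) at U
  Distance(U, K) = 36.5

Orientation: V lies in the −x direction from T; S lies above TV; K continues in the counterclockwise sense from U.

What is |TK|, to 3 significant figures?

37.3

T is at the origin; T and V share the same y with |TV| = 25.8 and V on the −x side, so V = (-25.8, 0.00). The tangent condition forces SV to be normal to TV, so S = V + (0, 4.9) = (-25.8, 4.90). On A1, V sits at bearing -90° from S; a 67° counterclockwise sweep puts U at bearing -23°, so U = S + 4.9·(cos -23°, sin -23°) = (-21.3, 2.99). Since A1 is tangent to UK there, SU ⟂ UK, so UK runs along (−sin -23°, cos -23°); with |UK| = 36.5, K = (-7.03, 36.6). Then |TK| = |K − T| = 37.3.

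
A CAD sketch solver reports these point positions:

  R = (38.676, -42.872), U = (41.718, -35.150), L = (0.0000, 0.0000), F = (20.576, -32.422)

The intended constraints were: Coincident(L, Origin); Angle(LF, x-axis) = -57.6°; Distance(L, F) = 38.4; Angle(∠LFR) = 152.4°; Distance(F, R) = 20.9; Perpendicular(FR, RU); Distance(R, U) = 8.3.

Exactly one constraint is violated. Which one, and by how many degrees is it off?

Perpendicular(FR, RU) — off by 8.50°.

L = (0.00, 0.00) ✓; LF at -57.60° ✓; |LF| = 38.40 ✓; ∠LFR = 152.4° ✓; |FR| = 20.90 ✓; ∠(FR, RU) = 98.50° ✗; |RU| = 8.300 ✓.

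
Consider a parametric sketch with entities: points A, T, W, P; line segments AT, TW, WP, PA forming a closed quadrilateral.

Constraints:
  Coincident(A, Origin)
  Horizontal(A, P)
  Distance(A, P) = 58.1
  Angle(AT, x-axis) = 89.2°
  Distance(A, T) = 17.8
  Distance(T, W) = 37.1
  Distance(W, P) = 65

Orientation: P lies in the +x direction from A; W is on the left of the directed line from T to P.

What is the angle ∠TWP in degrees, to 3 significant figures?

66.3°

Checks: |TW| = 37.10 ✓; |WP| = 65.00 ✓.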